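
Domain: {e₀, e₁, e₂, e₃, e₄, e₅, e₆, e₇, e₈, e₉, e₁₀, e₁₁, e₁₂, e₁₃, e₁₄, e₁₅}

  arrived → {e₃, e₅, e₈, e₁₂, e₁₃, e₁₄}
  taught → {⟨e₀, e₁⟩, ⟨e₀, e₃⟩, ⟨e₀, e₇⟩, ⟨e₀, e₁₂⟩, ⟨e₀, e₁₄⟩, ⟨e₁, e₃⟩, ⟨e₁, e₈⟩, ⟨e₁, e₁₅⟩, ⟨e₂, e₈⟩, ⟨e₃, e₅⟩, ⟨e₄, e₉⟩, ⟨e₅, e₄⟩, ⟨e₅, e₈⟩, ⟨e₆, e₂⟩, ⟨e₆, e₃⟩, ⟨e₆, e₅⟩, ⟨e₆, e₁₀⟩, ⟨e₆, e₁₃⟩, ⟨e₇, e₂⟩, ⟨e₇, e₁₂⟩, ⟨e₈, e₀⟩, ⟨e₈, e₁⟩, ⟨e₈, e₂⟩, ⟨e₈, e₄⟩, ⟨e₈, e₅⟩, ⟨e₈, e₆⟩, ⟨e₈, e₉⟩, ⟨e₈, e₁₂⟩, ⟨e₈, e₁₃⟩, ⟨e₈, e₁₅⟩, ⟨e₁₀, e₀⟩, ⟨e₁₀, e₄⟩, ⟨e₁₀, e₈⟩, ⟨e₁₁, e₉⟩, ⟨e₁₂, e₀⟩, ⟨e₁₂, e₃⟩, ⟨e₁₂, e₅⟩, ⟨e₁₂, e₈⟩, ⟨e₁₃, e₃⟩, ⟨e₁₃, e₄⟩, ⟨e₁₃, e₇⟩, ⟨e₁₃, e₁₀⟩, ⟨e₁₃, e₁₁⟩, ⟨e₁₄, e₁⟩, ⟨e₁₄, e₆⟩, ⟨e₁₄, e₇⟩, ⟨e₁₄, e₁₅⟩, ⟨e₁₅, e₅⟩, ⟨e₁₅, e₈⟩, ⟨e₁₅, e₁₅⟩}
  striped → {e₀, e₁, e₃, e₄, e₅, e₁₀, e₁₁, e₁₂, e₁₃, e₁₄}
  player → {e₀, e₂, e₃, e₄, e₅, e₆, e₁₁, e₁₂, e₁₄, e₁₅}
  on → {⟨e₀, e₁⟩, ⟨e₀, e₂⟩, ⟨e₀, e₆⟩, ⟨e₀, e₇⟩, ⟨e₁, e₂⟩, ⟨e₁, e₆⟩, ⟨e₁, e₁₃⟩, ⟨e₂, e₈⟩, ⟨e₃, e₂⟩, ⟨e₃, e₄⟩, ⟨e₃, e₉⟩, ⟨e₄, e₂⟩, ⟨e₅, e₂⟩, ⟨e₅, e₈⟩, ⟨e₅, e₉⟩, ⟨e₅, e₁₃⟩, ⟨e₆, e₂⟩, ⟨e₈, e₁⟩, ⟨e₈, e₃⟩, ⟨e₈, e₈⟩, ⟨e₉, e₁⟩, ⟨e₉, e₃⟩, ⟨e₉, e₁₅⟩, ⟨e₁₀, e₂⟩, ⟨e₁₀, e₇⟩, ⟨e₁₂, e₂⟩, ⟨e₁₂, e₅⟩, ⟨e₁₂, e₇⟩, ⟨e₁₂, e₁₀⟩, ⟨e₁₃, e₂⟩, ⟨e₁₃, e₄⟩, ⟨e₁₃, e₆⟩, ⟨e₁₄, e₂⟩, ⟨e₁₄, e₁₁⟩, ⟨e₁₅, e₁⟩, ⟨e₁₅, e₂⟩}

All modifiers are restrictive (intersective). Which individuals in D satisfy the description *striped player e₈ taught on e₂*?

{e₀, e₄, e₅, e₁₂}

⟦e₈ taught⟧ = {x : ⟨e₈, x⟩ ∈ ⟦taught⟧} = {e₀, e₁, e₂, e₄, e₅, e₆, e₉, e₁₂, e₁₃, e₁₅}
⟦on e₂⟧ = {x : ⟨x, e₂⟩ ∈ ⟦on⟧} = {e₀, e₁, e₃, e₄, e₅, e₆, e₁₀, e₁₂, e₁₃, e₁₄, e₁₅}
⟦player⟧ = {e₀, e₂, e₃, e₄, e₅, e₆, e₁₁, e₁₂, e₁₄, e₁₅}
… ∩ ⟦e₈ taught⟧ = {e₀, e₂, e₃, e₄, e₅, e₆, e₁₁, e₁₂, e₁₄, e₁₅} ∩ {e₀, e₁, e₂, e₄, e₅, e₆, e₉, e₁₂, e₁₃, e₁₅} = {e₀, e₂, e₄, e₅, e₆, e₁₂, e₁₅}
… ∩ ⟦on e₂⟧ = {e₀, e₂, e₄, e₅, e₆, e₁₂, e₁₅} ∩ {e₀, e₁, e₃, e₄, e₅, e₆, e₁₀, e₁₂, e₁₃, e₁₄, e₁₅} = {e₀, e₄, e₅, e₆, e₁₂, e₁₅}
… ∩ ⟦striped⟧ = {e₀, e₄, e₅, e₆, e₁₂, e₁₅} ∩ {e₀, e₁, e₃, e₄, e₅, e₁₀, e₁₁, e₁₂, e₁₃, e₁₄} = {e₀, e₄, e₅, e₁₂}
So ⟦striped player e₈ taught on e₂⟧ = {e₀, e₄, e₅, e₁₂}.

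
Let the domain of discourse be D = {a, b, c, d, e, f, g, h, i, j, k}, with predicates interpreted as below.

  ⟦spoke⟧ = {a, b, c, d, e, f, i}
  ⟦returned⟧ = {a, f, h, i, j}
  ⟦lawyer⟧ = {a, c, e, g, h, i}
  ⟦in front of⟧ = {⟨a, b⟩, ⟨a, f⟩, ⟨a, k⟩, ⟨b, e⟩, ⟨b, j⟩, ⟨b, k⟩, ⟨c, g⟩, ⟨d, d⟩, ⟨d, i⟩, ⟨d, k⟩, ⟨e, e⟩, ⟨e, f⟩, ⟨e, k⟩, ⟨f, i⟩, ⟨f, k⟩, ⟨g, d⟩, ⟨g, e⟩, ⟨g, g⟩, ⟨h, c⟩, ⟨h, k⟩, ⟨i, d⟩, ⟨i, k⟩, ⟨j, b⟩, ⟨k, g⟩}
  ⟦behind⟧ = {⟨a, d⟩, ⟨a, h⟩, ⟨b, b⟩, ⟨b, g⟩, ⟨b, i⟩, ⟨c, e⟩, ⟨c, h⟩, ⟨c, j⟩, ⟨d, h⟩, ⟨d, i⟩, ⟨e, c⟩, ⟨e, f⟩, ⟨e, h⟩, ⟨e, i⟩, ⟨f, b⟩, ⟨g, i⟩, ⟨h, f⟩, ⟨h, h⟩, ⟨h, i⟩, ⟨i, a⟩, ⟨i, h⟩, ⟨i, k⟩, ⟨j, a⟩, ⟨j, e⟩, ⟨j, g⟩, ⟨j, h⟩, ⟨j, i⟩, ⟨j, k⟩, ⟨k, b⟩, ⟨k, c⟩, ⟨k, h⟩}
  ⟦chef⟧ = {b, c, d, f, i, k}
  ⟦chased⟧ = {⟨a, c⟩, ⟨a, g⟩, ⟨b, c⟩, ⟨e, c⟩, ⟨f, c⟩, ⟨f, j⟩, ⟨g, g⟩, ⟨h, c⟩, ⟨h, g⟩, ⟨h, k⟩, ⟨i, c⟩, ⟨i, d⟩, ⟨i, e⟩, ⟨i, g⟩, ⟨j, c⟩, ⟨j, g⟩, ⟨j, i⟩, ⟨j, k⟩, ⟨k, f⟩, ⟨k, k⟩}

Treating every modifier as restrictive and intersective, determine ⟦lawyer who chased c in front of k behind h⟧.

{a, e, h, i}

⟦who chased c⟧ = {x : ⟨x, c⟩ ∈ ⟦chased⟧} = {a, b, e, f, h, i, j}
⟦in front of k⟧ = {x : ⟨x, k⟩ ∈ ⟦in front of⟧} = {a, b, d, e, f, h, i}
⟦behind h⟧ = {x : ⟨x, h⟩ ∈ ⟦behind⟧} = {a, c, d, e, h, i, j, k}
⟦lawyer⟧ = {a, c, e, g, h, i}
… ∩ ⟦who chased c⟧ = {a, c, e, g, h, i} ∩ {a, b, e, f, h, i, j} = {a, e, h, i}
… ∩ ⟦in front of k⟧ = {a, e, h, i} ∩ {a, b, d, e, f, h, i} = {a, e, h, i}
… ∩ ⟦behind h⟧ = {a, e, h, i} ∩ {a, c, d, e, h, i, j, k} = {a, e, h, i}
So ⟦lawyer who chased c in front of k behind h⟧ = {a, e, h, i}.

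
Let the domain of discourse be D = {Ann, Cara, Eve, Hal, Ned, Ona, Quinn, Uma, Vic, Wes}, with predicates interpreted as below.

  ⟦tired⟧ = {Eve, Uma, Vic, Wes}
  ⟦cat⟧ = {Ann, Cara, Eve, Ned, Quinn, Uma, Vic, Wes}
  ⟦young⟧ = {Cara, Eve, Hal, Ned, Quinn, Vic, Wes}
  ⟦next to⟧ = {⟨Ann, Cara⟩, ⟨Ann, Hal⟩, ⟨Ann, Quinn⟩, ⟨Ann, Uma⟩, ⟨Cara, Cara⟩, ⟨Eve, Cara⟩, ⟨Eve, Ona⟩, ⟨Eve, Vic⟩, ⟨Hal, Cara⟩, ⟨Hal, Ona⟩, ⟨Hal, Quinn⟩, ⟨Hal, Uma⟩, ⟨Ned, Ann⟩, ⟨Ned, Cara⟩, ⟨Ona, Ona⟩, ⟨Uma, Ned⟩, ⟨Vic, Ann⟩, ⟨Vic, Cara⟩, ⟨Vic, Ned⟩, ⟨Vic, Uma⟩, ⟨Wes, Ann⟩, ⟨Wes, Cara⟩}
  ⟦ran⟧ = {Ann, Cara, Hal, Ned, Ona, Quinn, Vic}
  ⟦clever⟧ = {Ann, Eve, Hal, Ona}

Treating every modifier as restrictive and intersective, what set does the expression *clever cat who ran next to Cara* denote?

{Ann}

⟦who ran⟧ = ⟦ran⟧ = {Ann, Cara, Hal, Ned, Ona, Quinn, Vic}
⟦next to Cara⟧ = {x : ⟨x, Cara⟩ ∈ ⟦next to⟧} = {Ann, Cara, Eve, Hal, Ned, Vic, Wes}
⟦cat⟧ = {Ann, Cara, Eve, Ned, Quinn, Uma, Vic, Wes}
… ∩ ⟦who ran⟧ = {Ann, Cara, Eve, Ned, Quinn, Uma, Vic, Wes} ∩ {Ann, Cara, Hal, Ned, Ona, Quinn, Vic} = {Ann, Cara, Ned, Quinn, Vic}
… ∩ ⟦next to Cara⟧ = {Ann, Cara, Ned, Quinn, Vic} ∩ {Ann, Cara, Eve, Hal, Ned, Vic, Wes} = {Ann, Cara, Ned, Vic}
… ∩ ⟦clever⟧ = {Ann, Cara, Ned, Vic} ∩ {Ann, Eve, Hal, Ona} = {Ann}
So ⟦clever cat who ran next to Cara⟧ = {Ann}.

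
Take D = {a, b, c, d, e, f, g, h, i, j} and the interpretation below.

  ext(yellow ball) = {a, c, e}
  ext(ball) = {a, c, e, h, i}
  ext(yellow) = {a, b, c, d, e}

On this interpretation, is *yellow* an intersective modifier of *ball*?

yes

⟦yellow⟧ ∩ ⟦ball⟧ = {a, b, c, d, e} ∩ {a, c, e, h, i} = {a, c, e}
Observed ⟦yellow ball⟧ = {a, c, e}.
These coincide, so the modifier is intersective here.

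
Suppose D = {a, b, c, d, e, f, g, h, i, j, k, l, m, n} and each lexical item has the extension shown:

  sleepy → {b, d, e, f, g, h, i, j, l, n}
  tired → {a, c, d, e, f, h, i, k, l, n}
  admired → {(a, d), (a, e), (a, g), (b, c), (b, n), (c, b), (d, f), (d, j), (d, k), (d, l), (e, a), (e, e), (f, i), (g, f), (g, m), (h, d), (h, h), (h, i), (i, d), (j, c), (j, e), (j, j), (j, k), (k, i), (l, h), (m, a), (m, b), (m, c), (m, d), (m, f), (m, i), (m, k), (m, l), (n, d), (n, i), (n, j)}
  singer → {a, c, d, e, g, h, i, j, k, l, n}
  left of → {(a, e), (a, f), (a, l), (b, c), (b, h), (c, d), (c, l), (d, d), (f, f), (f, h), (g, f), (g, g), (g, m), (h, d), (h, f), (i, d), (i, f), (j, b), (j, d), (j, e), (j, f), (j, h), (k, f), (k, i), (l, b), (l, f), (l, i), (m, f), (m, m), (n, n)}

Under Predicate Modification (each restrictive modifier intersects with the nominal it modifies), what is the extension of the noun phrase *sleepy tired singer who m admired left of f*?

{i, l}

⟦who m admired⟧ = {x : ⟨m, x⟩ ∈ ⟦admired⟧} = {a, b, c, d, f, i, k, l}
⟦left of f⟧ = {x : ⟨x, f⟩ ∈ ⟦left of⟧} = {a, f, g, h, i, j, k, l, m}
⟦singer⟧ = {a, c, d, e, g, h, i, j, k, l, n}
… ∩ ⟦who m admired⟧ = {a, c, d, e, g, h, i, j, k, l, n} ∩ {a, b, c, d, f, i, k, l} = {a, c, d, i, k, l}
… ∩ ⟦left of f⟧ = {a, c, d, i, k, l} ∩ {a, f, g, h, i, j, k, l, m} = {a, i, k, l}
… ∩ ⟦sleepy⟧ = {a, i, k, l} ∩ {b, d, e, f, g, h, i, j, l, n} = {i, l}
… ∩ ⟦tired⟧ = {i, l} ∩ {a, c, d, e, f, h, i, k, l, n} = {i, l}
So ⟦sleepy tired singer who m admired left of f⟧ = {i, l}.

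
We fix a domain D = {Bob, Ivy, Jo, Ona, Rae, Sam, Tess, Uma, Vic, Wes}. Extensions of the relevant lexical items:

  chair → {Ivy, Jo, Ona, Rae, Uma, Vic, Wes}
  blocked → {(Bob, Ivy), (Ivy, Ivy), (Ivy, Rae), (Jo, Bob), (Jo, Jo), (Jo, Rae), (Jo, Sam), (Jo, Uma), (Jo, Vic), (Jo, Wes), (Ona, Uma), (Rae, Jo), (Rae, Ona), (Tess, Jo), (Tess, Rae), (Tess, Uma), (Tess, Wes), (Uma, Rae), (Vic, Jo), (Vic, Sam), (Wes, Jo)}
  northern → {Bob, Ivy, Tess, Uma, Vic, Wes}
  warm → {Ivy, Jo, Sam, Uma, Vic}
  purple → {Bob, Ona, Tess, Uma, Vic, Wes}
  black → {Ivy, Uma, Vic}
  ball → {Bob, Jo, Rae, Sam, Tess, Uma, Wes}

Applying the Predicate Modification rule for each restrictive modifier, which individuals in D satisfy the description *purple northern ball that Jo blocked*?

⟦that Jo blocked⟧ = {x : ⟨Jo, x⟩ ∈ ⟦blocked⟧} = {Bob, Jo, Rae, Sam, Uma, Vic, Wes}
⟦ball⟧ = {Bob, Jo, Rae, Sam, Tess, Uma, Wes}
… ∩ ⟦that Jo blocked⟧ = {Bob, Jo, Rae, Sam, Tess, Uma, Wes} ∩ {Bob, Jo, Rae, Sam, Uma, Vic, Wes} = {Bob, Jo, Rae, Sam, Uma, Wes}
… ∩ ⟦purple⟧ = {Bob, Jo, Rae, Sam, Uma, Wes} ∩ {Bob, Ona, Tess, Uma, Vic, Wes} = {Bob, Uma, Wes}
… ∩ ⟦northern⟧ = {Bob, Uma, Wes} ∩ {Bob, Ivy, Tess, Uma, Vic, Wes} = {Bob, Uma, Wes}
So ⟦purple northern ball that Jo blocked⟧ = {Bob, Uma, Wes}.

{Bob, Uma, Wes}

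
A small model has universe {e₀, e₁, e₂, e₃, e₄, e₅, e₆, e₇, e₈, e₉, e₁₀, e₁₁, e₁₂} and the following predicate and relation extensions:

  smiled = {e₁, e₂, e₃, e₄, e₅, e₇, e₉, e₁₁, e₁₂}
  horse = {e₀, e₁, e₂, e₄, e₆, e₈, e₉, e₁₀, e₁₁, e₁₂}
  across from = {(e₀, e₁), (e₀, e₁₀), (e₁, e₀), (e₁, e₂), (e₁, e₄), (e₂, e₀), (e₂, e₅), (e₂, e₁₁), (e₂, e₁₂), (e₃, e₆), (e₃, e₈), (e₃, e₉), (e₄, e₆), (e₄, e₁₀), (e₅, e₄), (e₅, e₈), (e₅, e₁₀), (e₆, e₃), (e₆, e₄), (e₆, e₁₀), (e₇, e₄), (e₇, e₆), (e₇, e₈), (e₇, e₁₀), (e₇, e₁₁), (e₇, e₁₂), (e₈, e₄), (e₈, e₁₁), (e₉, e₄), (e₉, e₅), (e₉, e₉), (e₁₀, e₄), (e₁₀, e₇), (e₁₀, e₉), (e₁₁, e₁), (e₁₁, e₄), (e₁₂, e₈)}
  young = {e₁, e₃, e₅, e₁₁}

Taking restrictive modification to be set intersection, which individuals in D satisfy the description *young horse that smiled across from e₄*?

⟦that smiled⟧ = ⟦smiled⟧ = {e₁, e₂, e₃, e₄, e₅, e₇, e₉, e₁₁, e₁₂}
⟦across from e₄⟧ = {x : ⟨x, e₄⟩ ∈ ⟦across from⟧} = {e₁, e₅, e₆, e₇, e₈, e₉, e₁₀, e₁₁}
⟦horse⟧ = {e₀, e₁, e₂, e₄, e₆, e₈, e₉, e₁₀, e₁₁, e₁₂}
… ∩ ⟦that smiled⟧ = {e₀, e₁, e₂, e₄, e₆, e₈, e₉, e₁₀, e₁₁, e₁₂} ∩ {e₁, e₂, e₃, e₄, e₅, e₇, e₉, e₁₁, e₁₂} = {e₁, e₂, e₄, e₉, e₁₁, e₁₂}
… ∩ ⟦across from e₄⟧ = {e₁, e₂, e₄, e₉, e₁₁, e₁₂} ∩ {e₁, e₅, e₆, e₇, e₈, e₉, e₁₀, e₁₁} = {e₁, e₉, e₁₁}
… ∩ ⟦young⟧ = {e₁, e₉, e₁₁} ∩ {e₁, e₃, e₅, e₁₁} = {e₁, e₁₁}
So ⟦young horse that smiled across from e₄⟧ = {e₁, e₁₁}.

{e₁, e₁₁}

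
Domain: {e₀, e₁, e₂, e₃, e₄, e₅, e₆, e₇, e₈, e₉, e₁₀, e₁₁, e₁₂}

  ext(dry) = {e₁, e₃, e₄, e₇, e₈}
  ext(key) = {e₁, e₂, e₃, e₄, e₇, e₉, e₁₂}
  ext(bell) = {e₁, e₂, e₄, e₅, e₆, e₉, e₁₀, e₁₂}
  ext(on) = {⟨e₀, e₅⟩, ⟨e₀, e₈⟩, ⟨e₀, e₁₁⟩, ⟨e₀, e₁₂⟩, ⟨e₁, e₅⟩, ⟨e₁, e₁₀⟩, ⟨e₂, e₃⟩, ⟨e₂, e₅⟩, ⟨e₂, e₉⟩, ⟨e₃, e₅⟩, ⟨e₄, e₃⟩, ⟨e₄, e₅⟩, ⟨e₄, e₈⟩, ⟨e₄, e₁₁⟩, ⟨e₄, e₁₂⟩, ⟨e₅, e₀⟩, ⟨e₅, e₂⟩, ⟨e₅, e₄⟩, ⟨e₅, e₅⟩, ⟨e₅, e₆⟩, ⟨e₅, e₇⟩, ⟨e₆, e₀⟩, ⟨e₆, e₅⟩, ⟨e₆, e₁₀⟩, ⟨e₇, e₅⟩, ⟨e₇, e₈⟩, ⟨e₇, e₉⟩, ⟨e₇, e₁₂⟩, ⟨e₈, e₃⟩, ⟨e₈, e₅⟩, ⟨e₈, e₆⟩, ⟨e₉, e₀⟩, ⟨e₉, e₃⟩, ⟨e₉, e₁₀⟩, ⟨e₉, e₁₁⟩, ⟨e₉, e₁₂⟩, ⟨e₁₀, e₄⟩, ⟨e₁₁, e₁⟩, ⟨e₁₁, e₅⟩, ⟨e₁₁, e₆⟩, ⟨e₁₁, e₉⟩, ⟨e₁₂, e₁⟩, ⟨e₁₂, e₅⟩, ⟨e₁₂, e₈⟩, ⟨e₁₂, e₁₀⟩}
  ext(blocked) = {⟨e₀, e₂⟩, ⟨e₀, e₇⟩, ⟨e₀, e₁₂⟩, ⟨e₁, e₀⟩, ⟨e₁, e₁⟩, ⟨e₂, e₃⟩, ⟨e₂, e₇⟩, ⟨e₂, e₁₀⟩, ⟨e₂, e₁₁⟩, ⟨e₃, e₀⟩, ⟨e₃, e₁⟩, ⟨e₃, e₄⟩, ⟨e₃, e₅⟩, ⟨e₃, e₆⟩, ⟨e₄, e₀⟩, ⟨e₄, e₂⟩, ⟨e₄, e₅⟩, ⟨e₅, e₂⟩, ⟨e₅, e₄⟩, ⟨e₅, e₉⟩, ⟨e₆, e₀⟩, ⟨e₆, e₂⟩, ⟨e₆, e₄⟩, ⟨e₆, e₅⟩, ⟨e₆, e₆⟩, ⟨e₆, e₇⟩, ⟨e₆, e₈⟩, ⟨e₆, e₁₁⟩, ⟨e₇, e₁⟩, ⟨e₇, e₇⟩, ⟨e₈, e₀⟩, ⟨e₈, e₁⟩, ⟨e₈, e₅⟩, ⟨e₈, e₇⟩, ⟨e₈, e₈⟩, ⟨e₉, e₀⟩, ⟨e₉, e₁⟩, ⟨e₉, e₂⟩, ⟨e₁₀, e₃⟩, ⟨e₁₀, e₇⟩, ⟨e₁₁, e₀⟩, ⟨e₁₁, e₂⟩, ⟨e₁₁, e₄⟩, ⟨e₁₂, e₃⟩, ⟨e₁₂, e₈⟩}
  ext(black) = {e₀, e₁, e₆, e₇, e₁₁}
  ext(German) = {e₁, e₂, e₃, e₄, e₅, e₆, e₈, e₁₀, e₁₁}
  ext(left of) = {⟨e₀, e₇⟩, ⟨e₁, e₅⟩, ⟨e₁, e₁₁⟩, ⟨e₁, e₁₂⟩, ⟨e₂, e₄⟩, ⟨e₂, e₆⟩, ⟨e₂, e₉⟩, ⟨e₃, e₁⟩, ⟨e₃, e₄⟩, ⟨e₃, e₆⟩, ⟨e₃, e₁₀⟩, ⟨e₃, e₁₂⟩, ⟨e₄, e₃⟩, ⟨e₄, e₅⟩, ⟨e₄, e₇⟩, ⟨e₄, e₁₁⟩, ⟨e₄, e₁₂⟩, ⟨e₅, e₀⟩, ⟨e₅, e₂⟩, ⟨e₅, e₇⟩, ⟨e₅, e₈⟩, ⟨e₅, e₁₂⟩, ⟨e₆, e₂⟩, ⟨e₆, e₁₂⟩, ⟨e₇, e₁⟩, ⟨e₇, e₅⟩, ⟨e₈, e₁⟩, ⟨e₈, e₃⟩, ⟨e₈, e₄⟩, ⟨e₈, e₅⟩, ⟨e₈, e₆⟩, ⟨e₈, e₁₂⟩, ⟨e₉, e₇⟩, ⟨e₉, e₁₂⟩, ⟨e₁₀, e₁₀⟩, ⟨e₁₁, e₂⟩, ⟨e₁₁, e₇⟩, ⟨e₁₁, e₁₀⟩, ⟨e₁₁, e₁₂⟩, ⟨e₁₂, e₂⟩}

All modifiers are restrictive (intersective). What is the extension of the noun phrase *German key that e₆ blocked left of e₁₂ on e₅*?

⟦that e₆ blocked⟧ = {x : ⟨e₆, x⟩ ∈ ⟦blocked⟧} = {e₀, e₂, e₄, e₅, e₆, e₇, e₈, e₁₁}
⟦left of e₁₂⟧ = {x : ⟨x, e₁₂⟩ ∈ ⟦left of⟧} = {e₁, e₃, e₄, e₅, e₆, e₈, e₉, e₁₁}
⟦on e₅⟧ = {x : ⟨x, e₅⟩ ∈ ⟦on⟧} = {e₀, e₁, e₂, e₃, e₄, e₅, e₆, e₇, e₈, e₁₁, e₁₂}
⟦key⟧ = {e₁, e₂, e₃, e₄, e₇, e₉, e₁₂}
… ∩ ⟦that e₆ blocked⟧ = {e₁, e₂, e₃, e₄, e₇, e₉, e₁₂} ∩ {e₀, e₂, e₄, e₅, e₆, e₇, e₈, e₁₁} = {e₂, e₄, e₇}
… ∩ ⟦left of e₁₂⟧ = {e₂, e₄, e₇} ∩ {e₁, e₃, e₄, e₅, e₆, e₈, e₉, e₁₁} = {e₄}
… ∩ ⟦on e₅⟧ = {e₄} ∩ {e₀, e₁, e₂, e₃, e₄, e₅, e₆, e₇, e₈, e₁₁, e₁₂} = {e₄}
… ∩ ⟦German⟧ = {e₄} ∩ {e₁, e₂, e₃, e₄, e₅, e₆, e₈, e₁₀, e₁₁} = {e₄}
So ⟦German key that e₆ blocked left of e₁₂ on e₅⟧ = {e₄}.

{e₄}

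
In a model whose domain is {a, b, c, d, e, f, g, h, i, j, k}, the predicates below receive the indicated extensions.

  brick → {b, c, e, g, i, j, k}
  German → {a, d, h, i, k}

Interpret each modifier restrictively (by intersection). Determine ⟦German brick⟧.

{i, k}

⟦brick⟧ = {b, c, e, g, i, j, k}
… ∩ ⟦German⟧ = {b, c, e, g, i, j, k} ∩ {a, d, h, i, k} = {i, k}
So ⟦German brick⟧ = {i, k}.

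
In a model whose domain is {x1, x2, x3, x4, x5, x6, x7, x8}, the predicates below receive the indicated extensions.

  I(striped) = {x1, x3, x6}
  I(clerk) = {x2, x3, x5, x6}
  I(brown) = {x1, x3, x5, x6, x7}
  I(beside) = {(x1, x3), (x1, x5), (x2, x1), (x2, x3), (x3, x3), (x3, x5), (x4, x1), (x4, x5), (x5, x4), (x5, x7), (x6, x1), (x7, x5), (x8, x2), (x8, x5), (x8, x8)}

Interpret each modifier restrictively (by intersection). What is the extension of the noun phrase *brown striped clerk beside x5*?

⟦beside x5⟧ = {x : ⟨x, x5⟩ ∈ ⟦beside⟧} = {x1, x3, x4, x7, x8}
⟦clerk⟧ = {x2, x3, x5, x6}
… ∩ ⟦beside x5⟧ = {x2, x3, x5, x6} ∩ {x1, x3, x4, x7, x8} = {x3}
… ∩ ⟦brown⟧ = {x3} ∩ {x1, x3, x5, x6, x7} = {x3}
… ∩ ⟦striped⟧ = {x3} ∩ {x1, x3, x6} = {x3}
So ⟦brown striped clerk beside x5⟧ = {x3}.

{x3}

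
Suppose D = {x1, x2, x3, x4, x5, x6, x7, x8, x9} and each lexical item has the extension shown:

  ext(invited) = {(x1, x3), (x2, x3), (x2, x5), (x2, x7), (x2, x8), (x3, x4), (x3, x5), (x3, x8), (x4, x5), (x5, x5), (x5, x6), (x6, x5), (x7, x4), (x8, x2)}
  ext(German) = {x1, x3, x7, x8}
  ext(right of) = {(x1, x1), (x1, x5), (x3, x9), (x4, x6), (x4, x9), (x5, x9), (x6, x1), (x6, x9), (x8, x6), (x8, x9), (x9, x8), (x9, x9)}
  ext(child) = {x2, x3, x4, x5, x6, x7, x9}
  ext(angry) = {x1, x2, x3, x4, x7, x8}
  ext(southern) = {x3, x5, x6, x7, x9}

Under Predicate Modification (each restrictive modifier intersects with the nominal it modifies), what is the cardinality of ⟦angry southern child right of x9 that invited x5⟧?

⟦right of x9⟧ = {x : ⟨x, x9⟩ ∈ ⟦right of⟧} = {x3, x4, x5, x6, x8, x9}
⟦that invited x5⟧ = {x : ⟨x, x5⟩ ∈ ⟦invited⟧} = {x2, x3, x4, x5, x6}
⟦child⟧ = {x2, x3, x4, x5, x6, x7, x9}
… ∩ ⟦right of x9⟧ = {x2, x3, x4, x5, x6, x7, x9} ∩ {x3, x4, x5, x6, x8, x9} = {x3, x4, x5, x6, x9}
… ∩ ⟦that invited x5⟧ = {x3, x4, x5, x6, x9} ∩ {x2, x3, x4, x5, x6} = {x3, x4, x5, x6}
… ∩ ⟦angry⟧ = {x3, x4, x5, x6} ∩ {x1, x2, x3, x4, x7, x8} = {x3, x4}
… ∩ ⟦southern⟧ = {x3, x4} ∩ {x3, x5, x6, x7, x9} = {x3}
⟦angry southern child right of x9 that invited x5⟧ = {x3}, so the cardinality is 1.

1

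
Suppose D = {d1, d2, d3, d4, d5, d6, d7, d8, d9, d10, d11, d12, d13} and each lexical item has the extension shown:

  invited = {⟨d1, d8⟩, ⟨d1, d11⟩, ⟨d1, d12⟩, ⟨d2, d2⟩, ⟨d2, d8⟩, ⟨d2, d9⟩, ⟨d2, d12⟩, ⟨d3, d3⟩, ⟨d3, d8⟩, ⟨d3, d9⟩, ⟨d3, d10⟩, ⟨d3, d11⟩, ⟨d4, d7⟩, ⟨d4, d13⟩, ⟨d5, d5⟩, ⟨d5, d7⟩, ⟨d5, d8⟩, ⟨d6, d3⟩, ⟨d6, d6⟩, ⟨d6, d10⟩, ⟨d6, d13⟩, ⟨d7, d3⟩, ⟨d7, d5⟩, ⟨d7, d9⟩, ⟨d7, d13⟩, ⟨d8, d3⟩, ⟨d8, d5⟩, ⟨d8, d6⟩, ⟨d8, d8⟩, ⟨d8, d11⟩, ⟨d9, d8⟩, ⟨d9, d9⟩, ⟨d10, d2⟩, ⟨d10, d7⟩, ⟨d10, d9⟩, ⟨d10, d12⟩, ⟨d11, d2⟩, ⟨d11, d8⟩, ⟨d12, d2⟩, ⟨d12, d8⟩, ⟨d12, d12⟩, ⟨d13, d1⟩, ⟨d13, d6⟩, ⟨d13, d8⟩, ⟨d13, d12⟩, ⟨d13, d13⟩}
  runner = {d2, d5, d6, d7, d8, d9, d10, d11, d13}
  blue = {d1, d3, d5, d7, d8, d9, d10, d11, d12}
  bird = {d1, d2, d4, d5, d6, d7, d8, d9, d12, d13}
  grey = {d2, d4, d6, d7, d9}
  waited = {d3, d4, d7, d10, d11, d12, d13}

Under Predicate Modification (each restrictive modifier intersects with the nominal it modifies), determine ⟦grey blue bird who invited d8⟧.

{d9}

⟦who invited d8⟧ = {x : ⟨x, d8⟩ ∈ ⟦invited⟧} = {d1, d2, d3, d5, d8, d9, d11, d12, d13}
⟦bird⟧ = {d1, d2, d4, d5, d6, d7, d8, d9, d12, d13}
… ∩ ⟦who invited d8⟧ = {d1, d2, d4, d5, d6, d7, d8, d9, d12, d13} ∩ {d1, d2, d3, d5, d8, d9, d11, d12, d13} = {d1, d2, d5, d8, d9, d12, d13}
… ∩ ⟦grey⟧ = {d1, d2, d5, d8, d9, d12, d13} ∩ {d2, d4, d6, d7, d9} = {d2, d9}
… ∩ ⟦blue⟧ = {d2, d9} ∩ {d1, d3, d5, d7, d8, d9, d10, d11, d12} = {d9}
So ⟦grey blue bird who invited d8⟧ = {d9}.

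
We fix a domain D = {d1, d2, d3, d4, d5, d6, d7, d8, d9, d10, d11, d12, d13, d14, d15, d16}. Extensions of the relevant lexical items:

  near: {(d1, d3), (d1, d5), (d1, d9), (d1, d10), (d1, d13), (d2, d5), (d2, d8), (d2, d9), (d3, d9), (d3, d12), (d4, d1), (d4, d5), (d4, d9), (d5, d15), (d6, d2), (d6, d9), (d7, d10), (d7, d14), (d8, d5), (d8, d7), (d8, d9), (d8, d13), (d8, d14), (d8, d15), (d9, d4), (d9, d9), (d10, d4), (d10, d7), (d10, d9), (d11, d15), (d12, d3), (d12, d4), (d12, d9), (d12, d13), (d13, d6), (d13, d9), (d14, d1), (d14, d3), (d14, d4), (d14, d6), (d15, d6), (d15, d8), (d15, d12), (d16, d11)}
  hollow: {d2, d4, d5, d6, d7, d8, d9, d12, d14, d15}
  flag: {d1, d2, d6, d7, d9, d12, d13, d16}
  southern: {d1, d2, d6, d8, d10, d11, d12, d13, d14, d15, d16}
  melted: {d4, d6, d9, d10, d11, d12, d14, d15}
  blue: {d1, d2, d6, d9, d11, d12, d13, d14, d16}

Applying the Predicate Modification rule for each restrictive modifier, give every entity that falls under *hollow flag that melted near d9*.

{d6, d9, d12}

⟦that melted⟧ = ⟦melted⟧ = {d4, d6, d9, d10, d11, d12, d14, d15}
⟦near d9⟧ = {x : ⟨x, d9⟩ ∈ ⟦near⟧} = {d1, d2, d3, d4, d6, d8, d9, d10, d12, d13}
⟦flag⟧ = {d1, d2, d6, d7, d9, d12, d13, d16}
… ∩ ⟦that melted⟧ = {d1, d2, d6, d7, d9, d12, d13, d16} ∩ {d4, d6, d9, d10, d11, d12, d14, d15} = {d6, d9, d12}
… ∩ ⟦near d9⟧ = {d6, d9, d12} ∩ {d1, d2, d3, d4, d6, d8, d9, d10, d12, d13} = {d6, d9, d12}
… ∩ ⟦hollow⟧ = {d6, d9, d12} ∩ {d2, d4, d5, d6, d7, d8, d9, d12, d14, d15} = {d6, d9, d12}
So ⟦hollow flag that melted near d9⟧ = {d6, d9, d12}.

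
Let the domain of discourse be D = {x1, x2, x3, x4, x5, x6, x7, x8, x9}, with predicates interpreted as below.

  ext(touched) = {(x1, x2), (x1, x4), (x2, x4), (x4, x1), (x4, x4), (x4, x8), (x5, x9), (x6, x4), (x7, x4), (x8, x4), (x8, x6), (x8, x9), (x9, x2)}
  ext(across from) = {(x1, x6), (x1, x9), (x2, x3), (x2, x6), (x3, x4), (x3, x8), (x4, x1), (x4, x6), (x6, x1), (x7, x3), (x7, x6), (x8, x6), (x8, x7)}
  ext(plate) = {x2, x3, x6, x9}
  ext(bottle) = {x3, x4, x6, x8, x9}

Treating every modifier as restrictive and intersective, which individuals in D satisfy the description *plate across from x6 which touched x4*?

{x2}

⟦across from x6⟧ = {x : ⟨x, x6⟩ ∈ ⟦across from⟧} = {x1, x2, x4, x7, x8}
⟦which touched x4⟧ = {x : ⟨x, x4⟩ ∈ ⟦touched⟧} = {x1, x2, x4, x6, x7, x8}
⟦plate⟧ = {x2, x3, x6, x9}
… ∩ ⟦across from x6⟧ = {x2, x3, x6, x9} ∩ {x1, x2, x4, x7, x8} = {x2}
… ∩ ⟦which touched x4⟧ = {x2} ∩ {x1, x2, x4, x6, x7, x8} = {x2}
So ⟦plate across from x6 which touched x4⟧ = {x2}.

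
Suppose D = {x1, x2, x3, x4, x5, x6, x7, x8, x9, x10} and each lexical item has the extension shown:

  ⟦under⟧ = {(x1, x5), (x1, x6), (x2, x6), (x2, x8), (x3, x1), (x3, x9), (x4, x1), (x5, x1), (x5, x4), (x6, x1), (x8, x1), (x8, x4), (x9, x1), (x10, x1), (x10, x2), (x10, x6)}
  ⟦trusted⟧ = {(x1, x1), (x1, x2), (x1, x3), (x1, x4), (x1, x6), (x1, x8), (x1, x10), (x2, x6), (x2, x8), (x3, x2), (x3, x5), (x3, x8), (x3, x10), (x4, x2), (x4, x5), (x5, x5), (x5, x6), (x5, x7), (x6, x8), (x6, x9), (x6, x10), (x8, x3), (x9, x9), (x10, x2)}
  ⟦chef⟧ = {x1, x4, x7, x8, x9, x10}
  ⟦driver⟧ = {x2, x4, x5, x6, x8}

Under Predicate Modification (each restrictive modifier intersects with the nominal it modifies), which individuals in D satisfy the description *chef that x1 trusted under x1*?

{x4, x8, x10}

⟦that x1 trusted⟧ = {x : ⟨x1, x⟩ ∈ ⟦trusted⟧} = {x1, x2, x3, x4, x6, x8, x10}
⟦under x1⟧ = {x : ⟨x, x1⟩ ∈ ⟦under⟧} = {x3, x4, x5, x6, x8, x9, x10}
⟦chef⟧ = {x1, x4, x7, x8, x9, x10}
… ∩ ⟦that x1 trusted⟧ = {x1, x4, x7, x8, x9, x10} ∩ {x1, x2, x3, x4, x6, x8, x10} = {x1, x4, x8, x10}
… ∩ ⟦under x1⟧ = {x1, x4, x8, x10} ∩ {x3, x4, x5, x6, x8, x9, x10} = {x4, x8, x10}
So ⟦chef that x1 trusted under x1⟧ = {x4, x8, x10}.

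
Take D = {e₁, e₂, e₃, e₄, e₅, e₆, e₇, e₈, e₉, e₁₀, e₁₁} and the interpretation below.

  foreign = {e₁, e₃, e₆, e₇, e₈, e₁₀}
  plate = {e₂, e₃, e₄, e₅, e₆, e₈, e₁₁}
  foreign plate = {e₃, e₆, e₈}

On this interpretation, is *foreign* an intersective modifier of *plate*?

⟦foreign⟧ ∩ ⟦plate⟧ = {e₁, e₃, e₆, e₇, e₈, e₁₀} ∩ {e₂, e₃, e₄, e₅, e₆, e₈, e₁₁} = {e₃, e₆, e₈}
Observed ⟦foreign plate⟧ = {e₃, e₆, e₈}.
These coincide, so the modifier is intersective here.

yes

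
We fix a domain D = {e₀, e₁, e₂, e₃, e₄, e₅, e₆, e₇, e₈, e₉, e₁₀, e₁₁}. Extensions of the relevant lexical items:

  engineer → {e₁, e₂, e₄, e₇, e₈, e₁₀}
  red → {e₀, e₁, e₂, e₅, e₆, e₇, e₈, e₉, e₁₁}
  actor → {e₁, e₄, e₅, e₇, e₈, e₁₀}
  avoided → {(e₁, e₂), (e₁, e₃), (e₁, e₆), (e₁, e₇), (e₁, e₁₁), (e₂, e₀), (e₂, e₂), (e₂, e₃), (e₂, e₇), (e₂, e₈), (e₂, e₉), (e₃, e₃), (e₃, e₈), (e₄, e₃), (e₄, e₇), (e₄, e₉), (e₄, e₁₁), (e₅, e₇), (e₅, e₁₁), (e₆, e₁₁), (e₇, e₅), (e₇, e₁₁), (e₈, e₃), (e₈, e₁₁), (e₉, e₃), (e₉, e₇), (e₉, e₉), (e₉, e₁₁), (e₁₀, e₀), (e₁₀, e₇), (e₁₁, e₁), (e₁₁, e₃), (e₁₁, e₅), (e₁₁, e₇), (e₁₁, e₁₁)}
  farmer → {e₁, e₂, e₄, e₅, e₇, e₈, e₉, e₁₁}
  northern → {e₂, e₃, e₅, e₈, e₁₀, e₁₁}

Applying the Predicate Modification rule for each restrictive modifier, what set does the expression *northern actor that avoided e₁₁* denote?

{e₅, e₈}

⟦that avoided e₁₁⟧ = {x : ⟨x, e₁₁⟩ ∈ ⟦avoided⟧} = {e₁, e₄, e₅, e₆, e₇, e₈, e₉, e₁₁}
⟦actor⟧ = {e₁, e₄, e₅, e₇, e₈, e₁₀}
… ∩ ⟦that avoided e₁₁⟧ = {e₁, e₄, e₅, e₇, e₈, e₁₀} ∩ {e₁, e₄, e₅, e₆, e₇, e₈, e₉, e₁₁} = {e₁, e₄, e₅, e₇, e₈}
… ∩ ⟦northern⟧ = {e₁, e₄, e₅, e₇, e₈} ∩ {e₂, e₃, e₅, e₈, e₁₀, e₁₁} = {e₅, e₈}
So ⟦northern actor that avoided e₁₁⟧ = {e₅, e₈}.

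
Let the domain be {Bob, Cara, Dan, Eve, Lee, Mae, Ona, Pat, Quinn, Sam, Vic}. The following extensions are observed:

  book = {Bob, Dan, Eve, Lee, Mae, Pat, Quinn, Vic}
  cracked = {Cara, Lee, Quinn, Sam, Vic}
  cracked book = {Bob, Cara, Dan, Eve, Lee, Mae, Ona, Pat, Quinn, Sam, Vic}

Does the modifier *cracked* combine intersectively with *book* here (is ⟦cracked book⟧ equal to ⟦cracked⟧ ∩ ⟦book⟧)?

no

⟦cracked⟧ ∩ ⟦book⟧ = {Cara, Lee, Quinn, Sam, Vic} ∩ {Bob, Dan, Eve, Lee, Mae, Pat, Quinn, Vic} = {Lee, Quinn, Vic}
Observed ⟦cracked book⟧ = {Bob, Cara, Dan, Eve, Lee, Mae, Ona, Pat, Quinn, Sam, Vic}.
These differ, so the modifier is not intersective in this model.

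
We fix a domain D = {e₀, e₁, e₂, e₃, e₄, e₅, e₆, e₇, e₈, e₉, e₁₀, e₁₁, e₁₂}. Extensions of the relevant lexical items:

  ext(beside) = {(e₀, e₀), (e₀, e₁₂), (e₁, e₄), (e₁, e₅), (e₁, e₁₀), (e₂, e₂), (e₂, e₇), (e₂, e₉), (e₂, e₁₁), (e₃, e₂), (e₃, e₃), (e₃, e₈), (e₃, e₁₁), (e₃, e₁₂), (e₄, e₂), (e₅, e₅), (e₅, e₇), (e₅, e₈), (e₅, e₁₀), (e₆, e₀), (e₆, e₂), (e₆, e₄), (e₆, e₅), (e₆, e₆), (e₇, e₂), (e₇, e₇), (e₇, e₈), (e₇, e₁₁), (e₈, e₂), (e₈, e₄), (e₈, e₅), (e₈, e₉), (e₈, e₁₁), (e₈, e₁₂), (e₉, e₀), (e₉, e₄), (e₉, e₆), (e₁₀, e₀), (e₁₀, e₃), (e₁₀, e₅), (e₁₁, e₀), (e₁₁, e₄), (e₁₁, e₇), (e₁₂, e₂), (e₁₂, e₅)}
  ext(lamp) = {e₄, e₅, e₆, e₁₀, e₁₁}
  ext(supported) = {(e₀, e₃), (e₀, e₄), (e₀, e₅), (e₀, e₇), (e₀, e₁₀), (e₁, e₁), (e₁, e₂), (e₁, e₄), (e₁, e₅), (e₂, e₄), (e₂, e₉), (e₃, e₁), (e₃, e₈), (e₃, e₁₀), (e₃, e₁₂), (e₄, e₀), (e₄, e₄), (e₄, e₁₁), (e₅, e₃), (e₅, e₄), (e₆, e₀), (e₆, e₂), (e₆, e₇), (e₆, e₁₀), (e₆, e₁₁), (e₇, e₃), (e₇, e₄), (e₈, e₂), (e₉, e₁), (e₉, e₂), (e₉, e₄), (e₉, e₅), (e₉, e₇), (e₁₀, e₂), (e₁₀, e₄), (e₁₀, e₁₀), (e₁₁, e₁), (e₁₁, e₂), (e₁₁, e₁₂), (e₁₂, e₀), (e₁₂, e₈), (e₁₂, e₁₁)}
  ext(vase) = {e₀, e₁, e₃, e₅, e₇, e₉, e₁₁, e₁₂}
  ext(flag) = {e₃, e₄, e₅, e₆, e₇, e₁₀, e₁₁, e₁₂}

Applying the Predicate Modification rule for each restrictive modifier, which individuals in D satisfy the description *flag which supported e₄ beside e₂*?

{e₄, e₇}

⟦which supported e₄⟧ = {x : ⟨x, e₄⟩ ∈ ⟦supported⟧} = {e₀, e₁, e₂, e₄, e₅, e₇, e₉, e₁₀}
⟦beside e₂⟧ = {x : ⟨x, e₂⟩ ∈ ⟦beside⟧} = {e₂, e₃, e₄, e₆, e₇, e₈, e₁₂}
⟦flag⟧ = {e₃, e₄, e₅, e₆, e₇, e₁₀, e₁₁, e₁₂}
… ∩ ⟦which supported e₄⟧ = {e₃, e₄, e₅, e₆, e₇, e₁₀, e₁₁, e₁₂} ∩ {e₀, e₁, e₂, e₄, e₅, e₇, e₉, e₁₀} = {e₄, e₅, e₇, e₁₀}
… ∩ ⟦beside e₂⟧ = {e₄, e₅, e₇, e₁₀} ∩ {e₂, e₃, e₄, e₆, e₇, e₈, e₁₂} = {e₄, e₇}
So ⟦flag which supported e₄ beside e₂⟧ = {e₄, e₇}.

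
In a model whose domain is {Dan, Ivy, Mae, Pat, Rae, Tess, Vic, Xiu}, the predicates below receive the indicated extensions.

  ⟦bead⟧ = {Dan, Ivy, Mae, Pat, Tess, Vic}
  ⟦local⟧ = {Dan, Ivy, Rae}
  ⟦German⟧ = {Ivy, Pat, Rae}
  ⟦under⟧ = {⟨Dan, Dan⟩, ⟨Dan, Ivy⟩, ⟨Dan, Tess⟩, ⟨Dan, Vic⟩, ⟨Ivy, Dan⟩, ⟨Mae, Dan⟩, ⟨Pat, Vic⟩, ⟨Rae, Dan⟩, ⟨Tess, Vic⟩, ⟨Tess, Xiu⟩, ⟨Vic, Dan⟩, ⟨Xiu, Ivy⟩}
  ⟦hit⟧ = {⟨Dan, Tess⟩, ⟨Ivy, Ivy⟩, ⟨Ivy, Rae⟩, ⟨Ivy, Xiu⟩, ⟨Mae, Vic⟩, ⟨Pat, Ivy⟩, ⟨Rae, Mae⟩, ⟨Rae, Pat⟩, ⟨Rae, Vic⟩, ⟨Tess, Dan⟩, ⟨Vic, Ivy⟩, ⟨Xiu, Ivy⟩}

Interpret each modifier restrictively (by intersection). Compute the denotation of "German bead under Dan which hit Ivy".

{Ivy}

⟦under Dan⟧ = {x : ⟨x, Dan⟩ ∈ ⟦under⟧} = {Dan, Ivy, Mae, Rae, Vic}
⟦which hit Ivy⟧ = {x : ⟨x, Ivy⟩ ∈ ⟦hit⟧} = {Ivy, Pat, Vic, Xiu}
⟦bead⟧ = {Dan, Ivy, Mae, Pat, Tess, Vic}
… ∩ ⟦under Dan⟧ = {Dan, Ivy, Mae, Pat, Tess, Vic} ∩ {Dan, Ivy, Mae, Rae, Vic} = {Dan, Ivy, Mae, Vic}
… ∩ ⟦which hit Ivy⟧ = {Dan, Ivy, Mae, Vic} ∩ {Ivy, Pat, Vic, Xiu} = {Ivy, Vic}
… ∩ ⟦German⟧ = {Ivy, Vic} ∩ {Ivy, Pat, Rae} = {Ivy}
So ⟦German bead under Dan which hit Ivy⟧ = {Ivy}.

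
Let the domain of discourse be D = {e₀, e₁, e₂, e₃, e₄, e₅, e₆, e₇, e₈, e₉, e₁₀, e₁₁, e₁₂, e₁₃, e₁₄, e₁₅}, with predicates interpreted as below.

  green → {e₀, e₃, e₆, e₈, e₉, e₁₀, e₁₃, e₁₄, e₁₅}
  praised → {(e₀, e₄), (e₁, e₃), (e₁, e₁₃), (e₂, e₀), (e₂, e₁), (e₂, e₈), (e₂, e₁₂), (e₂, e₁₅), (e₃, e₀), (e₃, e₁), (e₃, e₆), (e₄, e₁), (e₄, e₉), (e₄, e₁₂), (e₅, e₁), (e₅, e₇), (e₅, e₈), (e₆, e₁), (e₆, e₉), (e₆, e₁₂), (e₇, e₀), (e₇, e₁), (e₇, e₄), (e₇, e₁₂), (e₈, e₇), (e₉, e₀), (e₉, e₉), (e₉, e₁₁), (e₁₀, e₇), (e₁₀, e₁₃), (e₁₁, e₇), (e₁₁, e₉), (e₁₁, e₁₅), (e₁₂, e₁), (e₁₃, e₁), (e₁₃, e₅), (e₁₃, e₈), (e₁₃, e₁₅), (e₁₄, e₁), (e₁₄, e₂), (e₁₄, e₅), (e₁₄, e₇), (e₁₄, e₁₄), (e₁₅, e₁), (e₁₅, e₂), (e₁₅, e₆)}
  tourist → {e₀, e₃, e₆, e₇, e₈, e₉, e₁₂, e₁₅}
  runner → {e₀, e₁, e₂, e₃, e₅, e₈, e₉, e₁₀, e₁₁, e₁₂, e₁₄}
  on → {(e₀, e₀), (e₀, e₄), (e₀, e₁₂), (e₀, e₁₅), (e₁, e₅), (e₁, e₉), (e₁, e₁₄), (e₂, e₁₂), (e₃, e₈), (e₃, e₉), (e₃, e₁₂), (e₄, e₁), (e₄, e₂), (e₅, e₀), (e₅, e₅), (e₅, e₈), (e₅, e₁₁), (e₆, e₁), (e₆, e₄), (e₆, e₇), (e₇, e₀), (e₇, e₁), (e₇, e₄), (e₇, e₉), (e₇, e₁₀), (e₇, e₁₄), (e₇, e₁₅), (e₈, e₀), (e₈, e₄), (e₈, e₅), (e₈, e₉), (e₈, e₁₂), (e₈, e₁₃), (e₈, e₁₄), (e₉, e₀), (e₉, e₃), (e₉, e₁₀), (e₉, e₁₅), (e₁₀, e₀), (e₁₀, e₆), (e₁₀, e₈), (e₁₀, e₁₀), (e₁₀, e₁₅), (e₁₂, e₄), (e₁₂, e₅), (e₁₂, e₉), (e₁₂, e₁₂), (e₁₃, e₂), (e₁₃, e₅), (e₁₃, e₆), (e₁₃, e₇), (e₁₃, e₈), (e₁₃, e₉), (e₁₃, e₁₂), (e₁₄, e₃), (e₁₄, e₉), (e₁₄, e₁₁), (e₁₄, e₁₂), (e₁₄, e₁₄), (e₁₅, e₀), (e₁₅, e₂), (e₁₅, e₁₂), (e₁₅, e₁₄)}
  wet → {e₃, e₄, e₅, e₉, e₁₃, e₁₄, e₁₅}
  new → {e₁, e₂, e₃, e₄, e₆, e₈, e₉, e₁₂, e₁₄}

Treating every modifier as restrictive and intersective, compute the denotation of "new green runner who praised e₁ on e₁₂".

{e₃, e₁₄}

⟦who praised e₁⟧ = {x : ⟨x, e₁⟩ ∈ ⟦praised⟧} = {e₂, e₃, e₄, e₅, e₆, e₇, e₁₂, e₁₃, e₁₄, e₁₅}
⟦on e₁₂⟧ = {x : ⟨x, e₁₂⟩ ∈ ⟦on⟧} = {e₀, e₂, e₃, e₈, e₁₂, e₁₃, e₁₄, e₁₅}
⟦runner⟧ = {e₀, e₁, e₂, e₃, e₅, e₈, e₉, e₁₀, e₁₁, e₁₂, e₁₄}
… ∩ ⟦who praised e₁⟧ = {e₀, e₁, e₂, e₃, e₅, e₈, e₉, e₁₀, e₁₁, e₁₂, e₁₄} ∩ {e₂, e₃, e₄, e₅, e₆, e₇, e₁₂, e₁₃, e₁₄, e₁₅} = {e₂, e₃, e₅, e₁₂, e₁₄}
… ∩ ⟦on e₁₂⟧ = {e₂, e₃, e₅, e₁₂, e₁₄} ∩ {e₀, e₂, e₃, e₈, e₁₂, e₁₃, e₁₄, e₁₅} = {e₂, e₃, e₁₂, e₁₄}
… ∩ ⟦new⟧ = {e₂, e₃, e₁₂, e₁₄} ∩ {e₁, e₂, e₃, e₄, e₆, e₈, e₉, e₁₂, e₁₄} = {e₂, e₃, e₁₂, e₁₄}
… ∩ ⟦green⟧ = {e₂, e₃, e₁₂, e₁₄} ∩ {e₀, e₃, e₆, e₈, e₉, e₁₀, e₁₃, e₁₄, e₁₅} = {e₃, e₁₄}
So ⟦new green runner who praised e₁ on e₁₂⟧ = {e₃, e₁₄}.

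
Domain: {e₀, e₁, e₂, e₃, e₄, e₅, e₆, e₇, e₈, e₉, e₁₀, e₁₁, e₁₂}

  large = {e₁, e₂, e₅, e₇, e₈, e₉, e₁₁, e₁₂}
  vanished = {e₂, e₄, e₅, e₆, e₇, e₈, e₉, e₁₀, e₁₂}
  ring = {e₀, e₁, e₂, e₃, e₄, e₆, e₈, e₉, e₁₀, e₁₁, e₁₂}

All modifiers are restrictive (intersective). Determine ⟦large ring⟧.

⟦ring⟧ = {e₀, e₁, e₂, e₃, e₄, e₆, e₈, e₉, e₁₀, e₁₁, e₁₂}
… ∩ ⟦large⟧ = {e₀, e₁, e₂, e₃, e₄, e₆, e₈, e₉, e₁₀, e₁₁, e₁₂} ∩ {e₁, e₂, e₅, e₇, e₈, e₉, e₁₁, e₁₂} = {e₁, e₂, e₈, e₉, e₁₁, e₁₂}
So ⟦large ring⟧ = {e₁, e₂, e₈, e₉, e₁₁, e₁₂}.

{e₁, e₂, e₈, e₉, e₁₁, e₁₂}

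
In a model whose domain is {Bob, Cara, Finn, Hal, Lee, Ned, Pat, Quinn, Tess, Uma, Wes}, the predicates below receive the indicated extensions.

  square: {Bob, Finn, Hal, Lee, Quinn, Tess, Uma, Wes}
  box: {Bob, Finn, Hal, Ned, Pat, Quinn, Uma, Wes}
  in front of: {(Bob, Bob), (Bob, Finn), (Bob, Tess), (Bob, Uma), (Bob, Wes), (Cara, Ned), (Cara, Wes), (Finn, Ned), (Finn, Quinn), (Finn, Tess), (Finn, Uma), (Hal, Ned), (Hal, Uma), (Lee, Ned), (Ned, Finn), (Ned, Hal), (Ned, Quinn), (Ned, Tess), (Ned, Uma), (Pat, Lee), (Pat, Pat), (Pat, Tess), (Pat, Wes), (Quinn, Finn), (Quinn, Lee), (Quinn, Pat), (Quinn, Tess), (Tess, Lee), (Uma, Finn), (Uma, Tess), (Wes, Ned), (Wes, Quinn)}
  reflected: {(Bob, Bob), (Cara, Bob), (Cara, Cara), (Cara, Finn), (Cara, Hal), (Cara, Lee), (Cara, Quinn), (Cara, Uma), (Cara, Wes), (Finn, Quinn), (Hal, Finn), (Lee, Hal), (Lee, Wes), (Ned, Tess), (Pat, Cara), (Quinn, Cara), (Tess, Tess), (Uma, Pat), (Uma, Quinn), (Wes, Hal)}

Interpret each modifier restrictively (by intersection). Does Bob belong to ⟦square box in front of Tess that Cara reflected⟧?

yes

⟦in front of Tess⟧ = {x : ⟨x, Tess⟩ ∈ ⟦in front of⟧} = {Bob, Finn, Ned, Pat, Quinn, Uma}
⟦that Cara reflected⟧ = {x : ⟨Cara, x⟩ ∈ ⟦reflected⟧} = {Bob, Cara, Finn, Hal, Lee, Quinn, Uma, Wes}
⟦box⟧ = {Bob, Finn, Hal, Ned, Pat, Quinn, Uma, Wes}
… ∩ ⟦in front of Tess⟧ = {Bob, Finn, Hal, Ned, Pat, Quinn, Uma, Wes} ∩ {Bob, Finn, Ned, Pat, Quinn, Uma} = {Bob, Finn, Ned, Pat, Quinn, Uma}
… ∩ ⟦that Cara reflected⟧ = {Bob, Finn, Ned, Pat, Quinn, Uma} ∩ {Bob, Cara, Finn, Hal, Lee, Quinn, Uma, Wes} = {Bob, Finn, Quinn, Uma}
… ∩ ⟦square⟧ = {Bob, Finn, Quinn, Uma} ∩ {Bob, Finn, Hal, Lee, Quinn, Tess, Uma, Wes} = {Bob, Finn, Quinn, Uma}
⟦square box in front of Tess that Cara reflected⟧ = {Bob, Finn, Quinn, Uma}; Bob ∈ this set.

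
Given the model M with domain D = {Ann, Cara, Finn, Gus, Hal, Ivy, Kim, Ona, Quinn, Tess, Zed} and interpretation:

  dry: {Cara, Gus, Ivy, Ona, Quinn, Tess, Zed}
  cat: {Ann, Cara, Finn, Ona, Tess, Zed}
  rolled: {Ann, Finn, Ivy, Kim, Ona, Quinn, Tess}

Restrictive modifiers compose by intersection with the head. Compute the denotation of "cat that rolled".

{Ann, Finn, Ona, Tess}

⟦that rolled⟧ = ⟦rolled⟧ = {Ann, Finn, Ivy, Kim, Ona, Quinn, Tess}
⟦cat⟧ = {Ann, Cara, Finn, Ona, Tess, Zed}
… ∩ ⟦that rolled⟧ = {Ann, Cara, Finn, Ona, Tess, Zed} ∩ {Ann, Finn, Ivy, Kim, Ona, Quinn, Tess} = {Ann, Finn, Ona, Tess}
So ⟦cat that rolled⟧ = {Ann, Finn, Ona, Tess}.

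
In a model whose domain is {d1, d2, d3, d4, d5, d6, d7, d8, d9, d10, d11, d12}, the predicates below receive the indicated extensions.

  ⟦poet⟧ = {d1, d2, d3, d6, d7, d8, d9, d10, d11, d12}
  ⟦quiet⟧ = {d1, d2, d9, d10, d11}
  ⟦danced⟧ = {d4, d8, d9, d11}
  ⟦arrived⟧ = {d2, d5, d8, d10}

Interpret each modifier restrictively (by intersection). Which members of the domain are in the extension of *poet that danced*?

⟦that danced⟧ = ⟦danced⟧ = {d4, d8, d9, d11}
⟦poet⟧ = {d1, d2, d3, d6, d7, d8, d9, d10, d11, d12}
… ∩ ⟦that danced⟧ = {d1, d2, d3, d6, d7, d8, d9, d10, d11, d12} ∩ {d4, d8, d9, d11} = {d8, d9, d11}
So ⟦poet that danced⟧ = {d8, d9, d11}.

{d8, d9, d11}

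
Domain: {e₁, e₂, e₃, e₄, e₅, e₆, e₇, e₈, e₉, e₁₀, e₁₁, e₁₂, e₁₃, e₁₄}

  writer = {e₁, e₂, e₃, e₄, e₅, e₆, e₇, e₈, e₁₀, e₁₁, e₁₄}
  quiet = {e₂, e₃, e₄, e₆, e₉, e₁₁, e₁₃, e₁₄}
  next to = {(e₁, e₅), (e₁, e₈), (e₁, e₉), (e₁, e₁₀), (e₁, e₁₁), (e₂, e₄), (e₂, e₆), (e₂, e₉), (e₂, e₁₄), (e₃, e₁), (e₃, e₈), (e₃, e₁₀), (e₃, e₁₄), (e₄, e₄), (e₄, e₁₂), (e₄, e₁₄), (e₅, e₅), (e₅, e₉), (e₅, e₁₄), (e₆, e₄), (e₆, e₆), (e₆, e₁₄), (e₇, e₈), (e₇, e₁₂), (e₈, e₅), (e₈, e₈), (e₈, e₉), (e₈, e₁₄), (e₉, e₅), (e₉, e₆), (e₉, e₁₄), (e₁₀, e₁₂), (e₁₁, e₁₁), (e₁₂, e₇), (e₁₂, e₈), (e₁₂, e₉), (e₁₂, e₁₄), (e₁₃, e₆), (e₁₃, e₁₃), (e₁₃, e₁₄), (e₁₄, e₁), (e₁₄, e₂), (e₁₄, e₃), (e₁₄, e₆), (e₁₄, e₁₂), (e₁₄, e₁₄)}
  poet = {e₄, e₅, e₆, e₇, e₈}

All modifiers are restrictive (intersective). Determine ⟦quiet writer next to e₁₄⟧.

{e₂, e₃, e₄, e₆, e₁₄}

⟦next to e₁₄⟧ = {x : ⟨x, e₁₄⟩ ∈ ⟦next to⟧} = {e₂, e₃, e₄, e₅, e₆, e₈, e₉, e₁₂, e₁₃, e₁₄}
⟦writer⟧ = {e₁, e₂, e₃, e₄, e₅, e₆, e₇, e₈, e₁₀, e₁₁, e₁₄}
… ∩ ⟦next to e₁₄⟧ = {e₁, e₂, e₃, e₄, e₅, e₆, e₇, e₈, e₁₀, e₁₁, e₁₄} ∩ {e₂, e₃, e₄, e₅, e₆, e₈, e₉, e₁₂, e₁₃, e₁₄} = {e₂, e₃, e₄, e₅, e₆, e₈, e₁₄}
… ∩ ⟦quiet⟧ = {e₂, e₃, e₄, e₅, e₆, e₈, e₁₄} ∩ {e₂, e₃, e₄, e₆, e₉, e₁₁, e₁₃, e₁₄} = {e₂, e₃, e₄, e₆, e₁₄}
So ⟦quiet writer next to e₁₄⟧ = {e₂, e₃, e₄, e₆, e₁₄}.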